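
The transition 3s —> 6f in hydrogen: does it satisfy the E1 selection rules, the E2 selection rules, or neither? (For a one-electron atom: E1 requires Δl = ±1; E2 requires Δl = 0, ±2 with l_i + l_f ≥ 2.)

Δl = 3 − 0 = +3; l_i + l_f = 3.
E1 (Δl = ±1): not satisfied.
E2 (Δl = 0,±2, l_i+l_f ≥ 2): not satisfied.

neither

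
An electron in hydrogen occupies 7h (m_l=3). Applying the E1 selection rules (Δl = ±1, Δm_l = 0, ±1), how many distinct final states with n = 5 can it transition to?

E1 requires Δl = ±1, so l_f ∈ {4, 6}; with 0 ≤ l_f ≤ n_f−1 = 4, the allowed l_f values are {4}.
For l_f = 4: m_f ∈ {m_i−1, m_i, m_i+1} ∩ [−4, 4] = {2, 3, 4} → 3 states.
Total: 3.

3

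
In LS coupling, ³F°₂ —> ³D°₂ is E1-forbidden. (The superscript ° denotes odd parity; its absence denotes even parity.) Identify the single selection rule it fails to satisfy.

Parity must change: odd → odd — fails.
ΔS = 0: S: 1 → 1 — ok.
ΔL = 0, ±1 (not L=0↔0): L: 3 → 2, ΔL = -1 — ok.
ΔJ = 0, ±1 (not J=0↔0): J: 2 → 2, ΔJ = +0 — ok.

parity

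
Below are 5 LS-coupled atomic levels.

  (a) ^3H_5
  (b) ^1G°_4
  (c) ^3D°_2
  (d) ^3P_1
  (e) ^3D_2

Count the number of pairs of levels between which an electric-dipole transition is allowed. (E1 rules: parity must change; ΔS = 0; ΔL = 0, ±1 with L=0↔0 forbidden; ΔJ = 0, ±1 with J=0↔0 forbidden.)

(a)–(b): forbidden (ΔS).
(a)–(c): forbidden (ΔL, ΔJ).
(a)–(d): forbidden (parity, ΔL, ΔJ).
(a)–(e): forbidden (parity, ΔL, ΔJ).
(b)–(c): forbidden (parity, ΔS, ΔL, ΔJ).
(b)–(d): forbidden (ΔS, ΔL, ΔJ).
(b)–(e): forbidden (ΔS, ΔL, ΔJ).
(c)–(d): allowed.
(c)–(e): allowed.
(d)–(e): forbidden (parity).
Allowed pairs: 2 of 10.

2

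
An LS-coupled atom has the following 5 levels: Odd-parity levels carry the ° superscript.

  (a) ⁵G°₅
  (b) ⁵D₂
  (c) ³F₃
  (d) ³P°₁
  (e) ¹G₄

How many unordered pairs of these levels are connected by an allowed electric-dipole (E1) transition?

0

(a)–(b): forbidden (ΔL, ΔJ).
(a)–(c): forbidden (ΔS, ΔJ).
(a)–(d): forbidden (parity, ΔS, ΔL, ΔJ).
(a)–(e): forbidden (ΔS).
(b)–(c): forbidden (parity, ΔS).
(b)–(d): forbidden (ΔS).
(b)–(e): forbidden (parity, ΔS, ΔL, ΔJ).
(c)–(d): forbidden (ΔL, ΔJ).
(c)–(e): forbidden (parity, ΔS).
(d)–(e): forbidden (ΔS, ΔL, ΔJ).
Allowed pairs: 0 of 10.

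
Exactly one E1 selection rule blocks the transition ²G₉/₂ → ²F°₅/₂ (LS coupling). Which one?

ΔL = 0, ±1 (not L=0↔0): L: 4 → 3, ΔL = -1 — passes.
Parity must change: even → odd — passes.
ΔJ = 0, ±1 (not J=0↔0): J: 9/2 → 5/2, ΔJ = -2 — fails.
ΔS = 0: S: 1/2 → 1/2 — passes.

the ΔJ = 0, ±1 rule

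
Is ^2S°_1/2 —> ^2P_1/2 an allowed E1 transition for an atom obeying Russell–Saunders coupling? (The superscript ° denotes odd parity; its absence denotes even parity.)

allowed

Reading off the term symbols: S 1/2→1/2, L 0→1, J 1/2→1/2, parity odd→even.
ΔJ = 0, ±1 (not J=0↔0): J: 1/2 → 1/2, ΔJ = +0 — ✓.
Parity must change: odd → even — ✓.
ΔS = 0: S: 1/2 → 1/2 — ✓.
ΔL = 0, ±1 (not L=0↔0): L: 0 → 1, ΔL = +1 — ✓.
All four E1 rules are satisfied.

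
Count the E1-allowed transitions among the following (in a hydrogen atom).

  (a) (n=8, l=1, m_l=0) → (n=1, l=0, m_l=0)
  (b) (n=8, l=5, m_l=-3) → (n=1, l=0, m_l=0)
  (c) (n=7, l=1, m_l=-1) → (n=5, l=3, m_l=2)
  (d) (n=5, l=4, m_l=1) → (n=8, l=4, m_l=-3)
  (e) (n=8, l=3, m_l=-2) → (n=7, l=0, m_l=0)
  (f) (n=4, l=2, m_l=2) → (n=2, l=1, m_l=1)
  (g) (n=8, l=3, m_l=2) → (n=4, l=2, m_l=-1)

2

(a) allowed
(b) forbidden — Δl = -5 (E1 requires Δl = ±1); Δm_l = +3 (E1 requires Δm_l = 0, ±1)
(c) forbidden — Δl = +2 (E1 requires Δl = ±1); Δm_l = +3 (E1 requires Δm_l = 0, ±1)
(d) forbidden — Δl = +0 (E1 requires Δl = ±1); Δm_l = -4 (E1 requires Δm_l = 0, ±1)
(e) forbidden — Δl = -3 (E1 requires Δl = ±1); Δm_l = +2 (E1 requires Δm_l = 0, ±1)
(f) allowed
(g) forbidden — Δm_l = -3 (E1 requires Δm_l = 0, ±1)
Total allowed: 2 of 7.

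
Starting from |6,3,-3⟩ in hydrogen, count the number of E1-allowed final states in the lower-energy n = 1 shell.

0

E1 requires l_f ∈ {2, 4}, but neither lies in [0, 0], so no final state is reachable.
Total: 0.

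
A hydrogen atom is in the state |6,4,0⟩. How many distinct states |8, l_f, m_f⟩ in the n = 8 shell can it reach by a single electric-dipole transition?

6

E1 requires Δl = ±1, so l_f ∈ {3, 5}; with 0 ≤ l_f ≤ n_f−1 = 7, the allowed l_f values are {3, 5}.
For l_f = 3: m_f ∈ {m_i−1, m_i, m_i+1} ∩ [−3, 3] = {-1, 0, 1} → 3 states.
For l_f = 5: m_f ∈ {m_i−1, m_i, m_i+1} ∩ [−5, 5] = {-1, 0, 1} → 3 states.
Total: 6.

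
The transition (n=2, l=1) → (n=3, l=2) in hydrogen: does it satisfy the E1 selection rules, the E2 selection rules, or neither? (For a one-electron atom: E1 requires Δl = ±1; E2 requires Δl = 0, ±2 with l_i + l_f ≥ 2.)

Δl = 2 − 1 = +1; l_i + l_f = 3.
E1 (Δl = ±1): satisfied.
E2 (Δl = 0,±2, l_i+l_f ≥ 2): not satisfied.

E1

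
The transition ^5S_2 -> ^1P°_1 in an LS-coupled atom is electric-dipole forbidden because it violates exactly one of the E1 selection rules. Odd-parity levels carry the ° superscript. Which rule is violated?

Initial level: S=2, L=0, J=2, parity even. Final level: S=0, L=1, J=1, parity odd.
Parity must change: even → odd — ok.
ΔS = 0: S: 2 → 0 — fails.
ΔL = 0, ±1 (not L=0↔0): L: 0 → 1, ΔL = +1 — ok.
ΔJ = 0, ±1 (not J=0↔0): J: 2 → 1, ΔJ = -1 — ok.

the ΔS = 0 rule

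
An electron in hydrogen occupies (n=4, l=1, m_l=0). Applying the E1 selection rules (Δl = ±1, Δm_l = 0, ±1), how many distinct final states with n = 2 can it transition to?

1

E1 requires Δl = ±1, so l_f ∈ {0, 2}; with 0 ≤ l_f ≤ n_f−1 = 1, the allowed l_f values are {0}.
For l_f = 0: m_f ∈ {m_i−1, m_i, m_i+1} ∩ [−0, 0] = {0} → 1 state.
Total: 1.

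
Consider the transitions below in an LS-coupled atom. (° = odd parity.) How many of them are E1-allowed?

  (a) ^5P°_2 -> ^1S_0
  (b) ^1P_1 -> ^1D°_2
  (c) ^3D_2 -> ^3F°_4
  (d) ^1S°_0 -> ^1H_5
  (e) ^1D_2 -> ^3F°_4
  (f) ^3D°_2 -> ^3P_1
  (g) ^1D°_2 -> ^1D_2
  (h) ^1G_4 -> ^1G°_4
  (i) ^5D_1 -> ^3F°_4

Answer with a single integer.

(a) forbidden (ΔS, ΔJ fail)
(b) allowed
(c) forbidden (ΔJ fails)
(d) forbidden (ΔL, ΔJ fail)
(e) forbidden (ΔS, ΔJ fail)
(f) allowed
(g) allowed
(h) allowed
(i) forbidden (ΔS, ΔJ fail)
Total allowed: 4 of 9.

4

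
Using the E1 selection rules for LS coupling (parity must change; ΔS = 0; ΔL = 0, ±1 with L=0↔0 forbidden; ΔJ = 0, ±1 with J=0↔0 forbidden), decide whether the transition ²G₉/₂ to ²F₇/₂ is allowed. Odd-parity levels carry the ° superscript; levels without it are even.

forbidden

Reading off the term symbols: S 1/2→1/2, L 4→3, J 9/2→7/2, parity even→even.
ΔJ = 0, ±1 (not J=0↔0): J: 9/2 → 7/2, ΔJ = -1 — passes.
ΔL = 0, ±1 (not L=0↔0): L: 4 → 3, ΔL = -1 — passes.
ΔS = 0: S: 1/2 → 1/2 — passes.
Parity must change: even → even — fails.
Rule(s) violated: parity.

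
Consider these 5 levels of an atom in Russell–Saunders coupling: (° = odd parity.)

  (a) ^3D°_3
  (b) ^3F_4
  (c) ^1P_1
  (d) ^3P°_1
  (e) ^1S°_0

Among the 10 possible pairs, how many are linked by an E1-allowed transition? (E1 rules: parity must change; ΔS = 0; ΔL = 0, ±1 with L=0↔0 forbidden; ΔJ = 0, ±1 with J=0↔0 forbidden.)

(a)–(b): allowed.
(a)–(c): forbidden (ΔS, ΔJ).
(a)–(d): forbidden (parity, ΔJ).
(a)–(e): forbidden (parity, ΔS, ΔL, ΔJ).
(b)–(c): forbidden (parity, ΔS, ΔL, ΔJ).
(b)–(d): forbidden (ΔL, ΔJ).
(b)–(e): forbidden (ΔS, ΔL, ΔJ).
(c)–(d): forbidden (ΔS).
(c)–(e): allowed.
(d)–(e): forbidden (parity, ΔS).
Allowed pairs: 2 of 10.

2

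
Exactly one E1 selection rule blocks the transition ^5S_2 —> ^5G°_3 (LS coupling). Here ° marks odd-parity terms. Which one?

Reading off the term symbols: S 2→2, L 0→4, J 2→3, parity even→odd.
ΔS = 0: S: 2 → 2 — ok.
Parity must change: even → odd — ok.
ΔL = 0, ±1 (not L=0↔0): L: 0 → 4, ΔL = +4 — fails.
ΔJ = 0, ±1 (not J=0↔0): J: 2 → 3, ΔJ = +1 — ok.

the ΔL = 0, ±1 rule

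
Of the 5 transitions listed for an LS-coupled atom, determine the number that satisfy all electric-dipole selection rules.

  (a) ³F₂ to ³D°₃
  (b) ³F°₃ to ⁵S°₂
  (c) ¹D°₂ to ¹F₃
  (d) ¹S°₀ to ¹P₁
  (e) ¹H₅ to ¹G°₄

(a) allowed
(b) forbidden (parity, ΔS, ΔL fail)
(c) allowed
(d) allowed
(e) allowed
Total allowed: 4 of 5.

4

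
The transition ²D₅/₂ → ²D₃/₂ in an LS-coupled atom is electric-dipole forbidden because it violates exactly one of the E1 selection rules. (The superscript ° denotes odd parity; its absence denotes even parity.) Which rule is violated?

parity

ΔL = 0, ±1 (not L=0↔0): L: 2 → 2, ΔL = +0 — ok.
Parity must change: even → even — fails.
ΔJ = 0, ±1 (not J=0↔0): J: 5/2 → 3/2, ΔJ = -1 — ok.
ΔS = 0: S: 1/2 → 1/2 — ok.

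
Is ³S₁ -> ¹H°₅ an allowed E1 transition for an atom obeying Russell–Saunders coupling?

forbidden

Reading off the term symbols: S 1→0, L 0→5, J 1→5, parity even→odd.
ΔL = 0, ±1 (not L=0↔0): L: 0 → 5, ΔL = +5 — fails.
ΔS = 0: S: 1 → 0 — fails.
Parity must change: even → odd — ok.
ΔJ = 0, ±1 (not J=0↔0): J: 1 → 5, ΔJ = +4 — fails.
Rule(s) violated: ΔS, ΔL, ΔJ.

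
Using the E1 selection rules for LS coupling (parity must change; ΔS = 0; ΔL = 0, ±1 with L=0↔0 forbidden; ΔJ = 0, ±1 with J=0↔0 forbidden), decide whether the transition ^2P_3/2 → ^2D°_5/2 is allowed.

allowed

Initial level: S=1/2, L=1, J=3/2, parity even. Final level: S=1/2, L=2, J=5/2, parity odd.
Parity must change: even → odd — ✓.
ΔS = 0: S: 1/2 → 1/2 — ✓.
ΔL = 0, ±1 (not L=0↔0): L: 1 → 2, ΔL = +1 — ✓.
ΔJ = 0, ±1 (not J=0↔0): J: 3/2 → 5/2, ΔJ = +1 — ✓.
All four E1 rules are satisfied.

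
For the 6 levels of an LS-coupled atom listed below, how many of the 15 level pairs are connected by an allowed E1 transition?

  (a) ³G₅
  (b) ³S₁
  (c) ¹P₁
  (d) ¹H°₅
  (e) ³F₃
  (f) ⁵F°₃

(a)–(b): forbidden (parity, ΔL, ΔJ).
(a)–(c): forbidden (parity, ΔS, ΔL, ΔJ).
(a)–(d): forbidden (ΔS).
(a)–(e): forbidden (parity, ΔJ).
(a)–(f): forbidden (ΔS, ΔJ).
(b)–(c): forbidden (parity, ΔS).
(b)–(d): forbidden (ΔS, ΔL, ΔJ).
(b)–(e): forbidden (parity, ΔL, ΔJ).
(b)–(f): forbidden (ΔS, ΔL, ΔJ).
(c)–(d): forbidden (ΔL, ΔJ).
(c)–(e): forbidden (parity, ΔS, ΔL, ΔJ).
(c)–(f): forbidden (ΔS, ΔL, ΔJ).
(d)–(e): forbidden (ΔS, ΔL, ΔJ).
(d)–(f): forbidden (parity, ΔS, ΔL, ΔJ).
(e)–(f): forbidden (ΔS).
Allowed pairs: 0 of 15.

0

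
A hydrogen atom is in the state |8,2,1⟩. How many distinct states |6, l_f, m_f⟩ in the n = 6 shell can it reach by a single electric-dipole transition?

5

E1 requires Δl = ±1, so l_f ∈ {1, 3}; with 0 ≤ l_f ≤ n_f−1 = 5, the allowed l_f values are {1, 3}.
For l_f = 1: m_f ∈ {m_i−1, m_i, m_i+1} ∩ [−1, 1] = {0, 1} → 2 states.
For l_f = 3: m_f ∈ {m_i−1, m_i, m_i+1} ∩ [−3, 3] = {0, 1, 2} → 3 states.
Total: 5.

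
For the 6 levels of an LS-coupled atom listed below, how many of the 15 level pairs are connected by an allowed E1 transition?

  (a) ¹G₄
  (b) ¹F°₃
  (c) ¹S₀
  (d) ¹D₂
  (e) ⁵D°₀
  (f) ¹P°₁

4

(a)–(b): allowed.
(a)–(c): forbidden (parity, ΔL, ΔJ).
(a)–(d): forbidden (parity, ΔL, ΔJ).
(a)–(e): forbidden (ΔS, ΔL, ΔJ).
(a)–(f): forbidden (ΔL, ΔJ).
(b)–(c): forbidden (ΔL, ΔJ).
(b)–(d): allowed.
(b)–(e): forbidden (parity, ΔS, ΔJ).
(b)–(f): forbidden (parity, ΔL, ΔJ).
(c)–(d): forbidden (parity, ΔL, ΔJ).
(c)–(e): forbidden (ΔS, ΔL, ΔJ).
(c)–(f): allowed.
(d)–(e): forbidden (ΔS, ΔJ).
(d)–(f): allowed.
(e)–(f): forbidden (parity, ΔS).
Allowed pairs: 4 of 15.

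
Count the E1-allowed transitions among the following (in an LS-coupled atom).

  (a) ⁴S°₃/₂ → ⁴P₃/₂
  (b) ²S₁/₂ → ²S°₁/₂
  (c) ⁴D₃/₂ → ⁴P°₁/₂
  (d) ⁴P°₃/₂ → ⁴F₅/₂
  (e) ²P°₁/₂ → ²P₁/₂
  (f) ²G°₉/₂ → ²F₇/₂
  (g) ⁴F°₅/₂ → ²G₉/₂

4

(a) allowed
(b) forbidden (ΔL fails)
(c) allowed
(d) forbidden (ΔL fails)
(e) allowed
(f) allowed
(g) forbidden (ΔS, ΔJ fail)
Total allowed: 4 of 7.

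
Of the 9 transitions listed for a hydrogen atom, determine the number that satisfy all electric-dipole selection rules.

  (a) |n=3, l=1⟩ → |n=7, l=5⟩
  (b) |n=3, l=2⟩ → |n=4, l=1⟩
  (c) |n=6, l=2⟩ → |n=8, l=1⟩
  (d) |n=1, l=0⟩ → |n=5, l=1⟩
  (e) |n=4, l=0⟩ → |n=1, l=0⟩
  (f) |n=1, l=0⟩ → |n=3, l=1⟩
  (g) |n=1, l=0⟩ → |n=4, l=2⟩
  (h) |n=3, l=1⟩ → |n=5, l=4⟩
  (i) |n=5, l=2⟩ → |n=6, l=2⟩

4

(a) forbidden — Δl = +4 (E1 requires Δl = ±1)
(b) allowed
(c) allowed
(d) allowed
(e) forbidden — Δl = +0 (E1 requires Δl = ±1)
(f) allowed
(g) forbidden — Δl = +2 (E1 requires Δl = ±1)
(h) forbidden — Δl = +3 (E1 requires Δl = ±1)
(i) forbidden — Δl = +0 (E1 requires Δl = ±1)
Total allowed: 4 of 9.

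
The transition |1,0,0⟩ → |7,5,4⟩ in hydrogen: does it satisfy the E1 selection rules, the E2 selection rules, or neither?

Δl = 5 − 0 = +5; l_i + l_f = 5.
Δm_l = +4.
E1 (Δl = ±1, |Δm_l| ≤ 1): not satisfied.
E2 (Δl = 0,±2, l_i+l_f ≥ 2, |Δm_l| ≤ 2): not satisfied.

neither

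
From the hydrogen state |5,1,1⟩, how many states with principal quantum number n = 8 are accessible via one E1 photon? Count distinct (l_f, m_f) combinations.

4

E1 requires Δl = ±1, so l_f ∈ {0, 2}; with 0 ≤ l_f ≤ n_f−1 = 7, the allowed l_f values are {0, 2}.
For l_f = 0: m_f ∈ {m_i−1, m_i, m_i+1} ∩ [−0, 0] = {0} → 1 state.
For l_f = 2: m_f ∈ {m_i−1, m_i, m_i+1} ∩ [−2, 2] = {0, 1, 2} → 3 states.
Total: 4.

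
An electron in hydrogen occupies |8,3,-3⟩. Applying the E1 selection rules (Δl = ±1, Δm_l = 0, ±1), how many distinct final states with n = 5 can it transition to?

E1 requires Δl = ±1, so l_f ∈ {2, 4}; with 0 ≤ l_f ≤ n_f−1 = 4, the allowed l_f values are {2, 4}.
For l_f = 2: m_f ∈ {m_i−1, m_i, m_i+1} ∩ [−2, 2] = {-2} → 1 state.
For l_f = 4: m_f ∈ {m_i−1, m_i, m_i+1} ∩ [−4, 4] = {-4, -3, -2} → 3 states.
Total: 4.

4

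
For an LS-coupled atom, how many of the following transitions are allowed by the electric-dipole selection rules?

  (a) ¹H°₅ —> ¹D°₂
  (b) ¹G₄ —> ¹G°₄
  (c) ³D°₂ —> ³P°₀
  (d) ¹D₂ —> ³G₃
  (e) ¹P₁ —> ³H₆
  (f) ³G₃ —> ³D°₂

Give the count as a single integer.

1

(a) forbidden (parity, ΔL, ΔJ fail)
(b) allowed
(c) forbidden (parity, ΔJ fail)
(d) forbidden (parity, ΔS, ΔL fail)
(e) forbidden (parity, ΔS, ΔL, ΔJ fail)
(f) forbidden (ΔL fails)
Total allowed: 1 of 6.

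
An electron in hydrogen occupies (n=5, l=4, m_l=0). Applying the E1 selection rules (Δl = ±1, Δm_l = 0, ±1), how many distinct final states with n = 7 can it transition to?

E1 requires Δl = ±1, so l_f ∈ {3, 5}; with 0 ≤ l_f ≤ n_f−1 = 6, the allowed l_f values are {3, 5}.
For l_f = 3: m_f ∈ {m_i−1, m_i, m_i+1} ∩ [−3, 3] = {-1, 0, 1} → 3 states.
For l_f = 5: m_f ∈ {m_i−1, m_i, m_i+1} ∩ [−5, 5] = {-1, 0, 1} → 3 states.
Total: 6.

6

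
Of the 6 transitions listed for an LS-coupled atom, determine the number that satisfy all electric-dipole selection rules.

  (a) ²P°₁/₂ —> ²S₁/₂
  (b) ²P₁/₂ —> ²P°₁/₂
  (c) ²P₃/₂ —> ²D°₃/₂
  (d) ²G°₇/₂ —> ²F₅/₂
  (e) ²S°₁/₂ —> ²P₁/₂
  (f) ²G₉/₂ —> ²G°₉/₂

(a) allowed
(b) allowed
(c) allowed
(d) allowed
(e) allowed
(f) allowed
Total allowed: 6 of 6.

6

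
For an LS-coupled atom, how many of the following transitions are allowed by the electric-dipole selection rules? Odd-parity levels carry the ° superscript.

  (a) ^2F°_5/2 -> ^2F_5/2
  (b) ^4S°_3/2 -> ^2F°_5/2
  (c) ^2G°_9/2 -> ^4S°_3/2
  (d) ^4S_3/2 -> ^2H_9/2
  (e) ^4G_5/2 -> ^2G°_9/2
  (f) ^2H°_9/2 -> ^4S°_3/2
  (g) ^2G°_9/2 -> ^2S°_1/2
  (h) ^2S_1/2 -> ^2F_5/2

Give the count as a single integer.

1

(a) allowed
(b) forbidden (parity, ΔS, ΔL fail)
(c) forbidden (parity, ΔS, ΔL, ΔJ fail)
(d) forbidden (parity, ΔS, ΔL, ΔJ fail)
(e) forbidden (ΔS, ΔJ fail)
(f) forbidden (parity, ΔS, ΔL, ΔJ fail)
(g) forbidden (parity, ΔL, ΔJ fail)
(h) forbidden (parity, ΔL, ΔJ fail)
Total allowed: 1 of 8.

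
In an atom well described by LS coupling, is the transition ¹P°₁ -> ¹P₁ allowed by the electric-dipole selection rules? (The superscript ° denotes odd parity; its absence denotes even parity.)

ΔS = 0: S: 0 → 0 — ok.
Parity must change: odd → even — ok.
ΔL = 0, ±1 (not L=0↔0): L: 1 → 1, ΔL = +0 — ok.
ΔJ = 0, ±1 (not J=0↔0): J: 1 → 1, ΔJ = +0 — ok.
All four E1 rules are satisfied.

allowed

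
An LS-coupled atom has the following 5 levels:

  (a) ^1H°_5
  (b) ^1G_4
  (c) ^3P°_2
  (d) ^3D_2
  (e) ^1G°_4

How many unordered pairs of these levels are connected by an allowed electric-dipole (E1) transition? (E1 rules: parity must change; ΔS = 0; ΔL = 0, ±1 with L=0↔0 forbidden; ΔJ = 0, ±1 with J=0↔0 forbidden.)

3

(a)–(b): allowed.
(a)–(c): forbidden (parity, ΔS, ΔL, ΔJ).
(a)–(d): forbidden (ΔS, ΔL, ΔJ).
(a)–(e): forbidden (parity).
(b)–(c): forbidden (ΔS, ΔL, ΔJ).
(b)–(d): forbidden (parity, ΔS, ΔL, ΔJ).
(b)–(e): allowed.
(c)–(d): allowed.
(c)–(e): forbidden (parity, ΔS, ΔL, ΔJ).
(d)–(e): forbidden (ΔS, ΔL, ΔJ).
Allowed pairs: 3 of 10.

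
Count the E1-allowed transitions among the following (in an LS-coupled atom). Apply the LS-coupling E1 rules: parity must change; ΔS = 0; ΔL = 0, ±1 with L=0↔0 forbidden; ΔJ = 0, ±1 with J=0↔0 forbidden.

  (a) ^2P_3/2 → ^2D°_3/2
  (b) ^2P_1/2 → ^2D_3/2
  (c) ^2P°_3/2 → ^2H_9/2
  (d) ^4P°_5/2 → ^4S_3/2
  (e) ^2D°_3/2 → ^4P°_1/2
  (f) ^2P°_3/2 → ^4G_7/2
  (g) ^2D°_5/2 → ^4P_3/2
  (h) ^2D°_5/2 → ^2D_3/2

3

(a) allowed
(b) forbidden (parity fails)
(c) forbidden (ΔL, ΔJ fail)
(d) allowed
(e) forbidden (parity, ΔS fail)
(f) forbidden (ΔS, ΔL, ΔJ fail)
(g) forbidden (ΔS fails)
(h) allowed
Total allowed: 3 of 8.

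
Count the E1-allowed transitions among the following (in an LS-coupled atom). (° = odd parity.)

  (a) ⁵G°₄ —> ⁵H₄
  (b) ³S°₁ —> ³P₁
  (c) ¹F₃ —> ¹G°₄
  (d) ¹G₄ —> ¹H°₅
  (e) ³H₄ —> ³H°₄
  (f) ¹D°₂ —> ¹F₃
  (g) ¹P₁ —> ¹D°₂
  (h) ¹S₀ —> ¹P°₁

(a) allowed
(b) allowed
(c) allowed
(d) allowed
(e) allowed
(f) allowed
(g) allowed
(h) allowed
Total allowed: 8 of 8.

8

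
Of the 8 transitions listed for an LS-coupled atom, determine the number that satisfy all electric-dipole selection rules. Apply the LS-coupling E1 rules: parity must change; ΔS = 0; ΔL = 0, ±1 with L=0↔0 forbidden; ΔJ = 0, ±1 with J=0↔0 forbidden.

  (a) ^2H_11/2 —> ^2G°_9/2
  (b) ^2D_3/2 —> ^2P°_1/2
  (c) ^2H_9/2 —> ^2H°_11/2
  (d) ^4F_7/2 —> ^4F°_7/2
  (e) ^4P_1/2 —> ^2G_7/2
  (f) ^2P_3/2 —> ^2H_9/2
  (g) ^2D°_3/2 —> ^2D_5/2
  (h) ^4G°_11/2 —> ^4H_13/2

(a) allowed
(b) allowed
(c) allowed
(d) allowed
(e) forbidden (parity, ΔS, ΔL, ΔJ fail)
(f) forbidden (parity, ΔL, ΔJ fail)
(g) allowed
(h) allowed
Total allowed: 6 of 8.

6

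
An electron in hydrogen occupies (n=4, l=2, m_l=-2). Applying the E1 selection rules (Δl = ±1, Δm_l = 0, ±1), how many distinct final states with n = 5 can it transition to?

E1 requires Δl = ±1, so l_f ∈ {1, 3}; with 0 ≤ l_f ≤ n_f−1 = 4, the allowed l_f values are {1, 3}.
For l_f = 1: m_f ∈ {m_i−1, m_i, m_i+1} ∩ [−1, 1] = {-1} → 1 state.
For l_f = 3: m_f ∈ {m_i−1, m_i, m_i+1} ∩ [−3, 3] = {-3, -2, -1} → 3 states.
Total: 4.

4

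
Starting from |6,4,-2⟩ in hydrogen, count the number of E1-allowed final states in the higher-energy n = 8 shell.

E1 requires Δl = ±1, so l_f ∈ {3, 5}; with 0 ≤ l_f ≤ n_f−1 = 7, the allowed l_f values are {3, 5}.
For l_f = 3: m_f ∈ {m_i−1, m_i, m_i+1} ∩ [−3, 3] = {-3, -2, -1} → 3 states.
For l_f = 5: m_f ∈ {m_i−1, m_i, m_i+1} ∩ [−5, 5] = {-3, -2, -1} → 3 states.
Total: 6.

6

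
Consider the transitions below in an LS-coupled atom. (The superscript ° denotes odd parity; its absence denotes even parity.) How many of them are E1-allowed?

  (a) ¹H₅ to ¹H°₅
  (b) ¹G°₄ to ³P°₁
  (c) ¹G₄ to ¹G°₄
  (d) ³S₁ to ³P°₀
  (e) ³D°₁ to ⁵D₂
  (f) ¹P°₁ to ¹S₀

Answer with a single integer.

(a) allowed
(b) forbidden (parity, ΔS, ΔL, ΔJ fail)
(c) allowed
(d) allowed
(e) forbidden (ΔS fails)
(f) allowed
Total allowed: 4 of 6.

4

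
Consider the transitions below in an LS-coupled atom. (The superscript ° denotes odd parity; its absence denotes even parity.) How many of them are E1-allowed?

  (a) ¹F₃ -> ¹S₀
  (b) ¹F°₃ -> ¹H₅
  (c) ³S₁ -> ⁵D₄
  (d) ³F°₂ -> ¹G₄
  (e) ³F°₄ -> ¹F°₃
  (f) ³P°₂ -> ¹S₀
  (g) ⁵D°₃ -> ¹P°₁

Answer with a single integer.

0

(a) forbidden (parity, ΔL, ΔJ fail)
(b) forbidden (ΔL, ΔJ fail)
(c) forbidden (parity, ΔS, ΔL, ΔJ fail)
(d) forbidden (ΔS, ΔJ fail)
(e) forbidden (parity, ΔS fail)
(f) forbidden (ΔS, ΔJ fail)
(g) forbidden (parity, ΔS, ΔJ fail)
Total allowed: 0 of 7.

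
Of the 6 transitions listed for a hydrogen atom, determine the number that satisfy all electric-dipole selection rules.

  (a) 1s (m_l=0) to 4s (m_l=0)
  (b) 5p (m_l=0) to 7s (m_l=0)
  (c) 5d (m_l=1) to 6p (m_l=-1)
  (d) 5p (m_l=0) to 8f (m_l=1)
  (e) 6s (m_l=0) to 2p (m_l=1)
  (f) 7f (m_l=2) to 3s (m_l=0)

2

(a) forbidden — Δl = +0 (E1 requires Δl = ±1)
(b) allowed
(c) forbidden — Δm_l = -2 (E1 requires Δm_l = 0, ±1)
(d) forbidden — Δl = +2 (E1 requires Δl = ±1)
(e) allowed
(f) forbidden — Δl = -3 (E1 requires Δl = ±1); Δm_l = -2 (E1 requires Δm_l = 0, ±1)
Total allowed: 2 of 6.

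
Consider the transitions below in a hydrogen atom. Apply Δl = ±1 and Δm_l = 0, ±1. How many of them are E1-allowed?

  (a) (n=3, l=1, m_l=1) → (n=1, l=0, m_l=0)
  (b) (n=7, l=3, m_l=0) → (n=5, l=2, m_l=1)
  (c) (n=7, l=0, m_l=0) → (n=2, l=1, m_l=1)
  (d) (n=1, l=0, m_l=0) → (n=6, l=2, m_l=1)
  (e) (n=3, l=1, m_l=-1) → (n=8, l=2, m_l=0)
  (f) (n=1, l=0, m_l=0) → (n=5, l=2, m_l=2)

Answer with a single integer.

(a) allowed
(b) allowed
(c) allowed
(d) forbidden — Δl = +2 (E1 requires Δl = ±1)
(e) allowed
(f) forbidden — Δl = +2 (E1 requires Δl = ±1); Δm_l = +2 (E1 requires Δm_l = 0, ±1)
Total allowed: 4 of 6.

4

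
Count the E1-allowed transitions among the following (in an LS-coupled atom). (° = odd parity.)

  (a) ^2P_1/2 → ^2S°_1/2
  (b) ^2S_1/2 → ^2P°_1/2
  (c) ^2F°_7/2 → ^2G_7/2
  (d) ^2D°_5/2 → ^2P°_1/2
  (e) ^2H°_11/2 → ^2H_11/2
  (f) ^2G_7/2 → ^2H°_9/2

5

(a) allowed
(b) allowed
(c) allowed
(d) forbidden (parity, ΔJ fail)
(e) allowed
(f) allowed
Total allowed: 5 of 6.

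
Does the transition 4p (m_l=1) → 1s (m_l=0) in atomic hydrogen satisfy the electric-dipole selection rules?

Initial l = 1, final l = 0, so Δl = -1. E1 requires Δl = ±1: ok.
Δm_l = 0 − (1) = -1. E1 requires Δm_l = 0, ±1: ok.
All E1 selection rules are satisfied.

allowed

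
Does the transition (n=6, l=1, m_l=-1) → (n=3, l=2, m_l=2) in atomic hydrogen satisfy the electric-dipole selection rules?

Initial l = 1, final l = 2, so Δl = +1. E1 requires Δl = ±1: ✓.
Δm_l = 2 − (-1) = +3. E1 requires Δm_l = 0, ±1: ✗.
The transition is electric-dipole forbidden.

forbidden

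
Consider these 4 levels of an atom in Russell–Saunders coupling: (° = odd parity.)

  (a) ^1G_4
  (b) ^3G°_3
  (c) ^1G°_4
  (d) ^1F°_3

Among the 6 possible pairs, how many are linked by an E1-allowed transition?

2

(a)–(b): forbidden (ΔS).
(a)–(c): allowed.
(a)–(d): allowed.
(b)–(c): forbidden (parity, ΔS).
(b)–(d): forbidden (parity, ΔS).
(c)–(d): forbidden (parity).
Allowed pairs: 2 of 6.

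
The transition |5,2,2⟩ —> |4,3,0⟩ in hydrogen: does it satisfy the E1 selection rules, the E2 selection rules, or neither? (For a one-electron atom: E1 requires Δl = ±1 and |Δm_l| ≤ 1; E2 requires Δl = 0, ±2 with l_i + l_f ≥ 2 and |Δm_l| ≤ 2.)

neither

Δl = 3 − 2 = +1; l_i + l_f = 5.
Δm_l = -2.
E1 (Δl = ±1, |Δm_l| ≤ 1): not satisfied.
E2 (Δl = 0,±2, l_i+l_f ≥ 2, |Δm_l| ≤ 2): not satisfied.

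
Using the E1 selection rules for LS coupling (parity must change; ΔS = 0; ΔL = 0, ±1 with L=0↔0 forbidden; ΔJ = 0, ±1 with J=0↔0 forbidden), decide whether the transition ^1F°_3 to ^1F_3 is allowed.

allowed

Reading off the term symbols: S 0→0, L 3→3, J 3→3, parity odd→even.
ΔS = 0: S: 0 → 0 — passes.
ΔL = 0, ±1 (not L=0↔0): L: 3 → 3, ΔL = +0 — passes.
ΔJ = 0, ±1 (not J=0↔0): J: 3 → 3, ΔJ = +0 — passes.
Parity must change: odd → even — passes.
All four E1 rules are satisfied.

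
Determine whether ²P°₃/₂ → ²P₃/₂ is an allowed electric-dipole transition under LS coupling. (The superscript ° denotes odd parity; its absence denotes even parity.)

allowed

Initial level: S=1/2, L=1, J=3/2, parity odd. Final level: S=1/2, L=1, J=3/2, parity even.
Parity must change: odd → even — passes.
ΔS = 0: S: 1/2 → 1/2 — passes.
ΔL = 0, ±1 (not L=0↔0): L: 1 → 1, ΔL = +0 — passes.
ΔJ = 0, ±1 (not J=0↔0): J: 3/2 → 3/2, ΔJ = +0 — passes.
All four E1 rules are satisfied.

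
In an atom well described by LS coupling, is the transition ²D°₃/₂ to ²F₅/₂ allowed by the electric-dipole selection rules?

Reading off the term symbols: S 1/2→1/2, L 2→3, J 3/2→5/2, parity odd→even.
Parity must change: odd → even — ok.
ΔS = 0: S: 1/2 → 1/2 — ok.
ΔL = 0, ±1 (not L=0↔0): L: 2 → 3, ΔL = +1 — ok.
ΔJ = 0, ±1 (not J=0↔0): J: 3/2 → 5/2, ΔJ = +1 — ok.
All four E1 rules are satisfied.

allowed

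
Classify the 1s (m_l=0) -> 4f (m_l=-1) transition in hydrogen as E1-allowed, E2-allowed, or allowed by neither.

neither

Δl = 3 − 0 = +3; l_i + l_f = 3.
Δm_l = -1.
E1 (Δl = ±1, |Δm_l| ≤ 1): not satisfied.
E2 (Δl = 0,±2, l_i+l_f ≥ 2, |Δm_l| ≤ 2): not satisfied.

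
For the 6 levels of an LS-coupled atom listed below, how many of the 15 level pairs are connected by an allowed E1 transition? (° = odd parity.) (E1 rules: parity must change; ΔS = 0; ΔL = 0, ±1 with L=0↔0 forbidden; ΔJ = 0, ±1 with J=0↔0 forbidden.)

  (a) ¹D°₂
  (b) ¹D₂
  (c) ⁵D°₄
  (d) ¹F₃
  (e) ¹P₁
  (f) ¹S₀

3

(a)–(b): allowed.
(a)–(c): forbidden (parity, ΔS, ΔJ).
(a)–(d): allowed.
(a)–(e): allowed.
(a)–(f): forbidden (ΔL, ΔJ).
(b)–(c): forbidden (ΔS, ΔJ).
(b)–(d): forbidden (parity).
(b)–(e): forbidden (parity).
(b)–(f): forbidden (parity, ΔL, ΔJ).
(c)–(d): forbidden (ΔS).
(c)–(e): forbidden (ΔS, ΔJ).
(c)–(f): forbidden (ΔS, ΔL, ΔJ).
(d)–(e): forbidden (parity, ΔL, ΔJ).
(d)–(f): forbidden (parity, ΔL, ΔJ).
(e)–(f): forbidden (parity).
Allowed pairs: 3 of 15.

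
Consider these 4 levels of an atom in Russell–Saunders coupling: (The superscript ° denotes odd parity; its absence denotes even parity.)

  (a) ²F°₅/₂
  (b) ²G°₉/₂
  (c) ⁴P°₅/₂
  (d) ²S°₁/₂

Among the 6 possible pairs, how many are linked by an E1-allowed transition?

(a)–(b): forbidden (parity, ΔJ).
(a)–(c): forbidden (parity, ΔS, ΔL).
(a)–(d): forbidden (parity, ΔL, ΔJ).
(b)–(c): forbidden (parity, ΔS, ΔL, ΔJ).
(b)–(d): forbidden (parity, ΔL, ΔJ).
(c)–(d): forbidden (parity, ΔS, ΔJ).
Allowed pairs: 0 of 6.

0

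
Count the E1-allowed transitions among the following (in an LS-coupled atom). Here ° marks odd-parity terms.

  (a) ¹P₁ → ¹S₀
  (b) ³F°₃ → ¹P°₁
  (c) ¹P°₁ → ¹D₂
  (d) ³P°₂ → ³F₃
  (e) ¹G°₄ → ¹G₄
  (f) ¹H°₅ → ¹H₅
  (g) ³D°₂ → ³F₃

4

(a) forbidden (parity fails)
(b) forbidden (parity, ΔS, ΔL, ΔJ fail)
(c) allowed
(d) forbidden (ΔL fails)
(e) allowed
(f) allowed
(g) allowed
Total allowed: 4 of 7.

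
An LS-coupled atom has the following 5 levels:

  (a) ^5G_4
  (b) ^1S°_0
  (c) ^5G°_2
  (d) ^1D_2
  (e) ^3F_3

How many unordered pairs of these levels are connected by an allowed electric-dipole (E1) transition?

(a)–(b): forbidden (ΔS, ΔL, ΔJ).
(a)–(c): forbidden (ΔJ).
(a)–(d): forbidden (parity, ΔS, ΔL, ΔJ).
(a)–(e): forbidden (parity, ΔS).
(b)–(c): forbidden (parity, ΔS, ΔL, ΔJ).
(b)–(d): forbidden (ΔL, ΔJ).
(b)–(e): forbidden (ΔS, ΔL, ΔJ).
(c)–(d): forbidden (ΔS, ΔL).
(c)–(e): forbidden (ΔS).
(d)–(e): forbidden (parity, ΔS).
Allowed pairs: 0 of 10.

0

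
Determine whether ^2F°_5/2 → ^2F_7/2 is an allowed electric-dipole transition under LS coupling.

allowed

Parity must change: odd → even — ✓.
ΔJ = 0, ±1 (not J=0↔0): J: 5/2 → 7/2, ΔJ = +1 — ✓.
ΔL = 0, ±1 (not L=0↔0): L: 3 → 3, ΔL = +0 — ✓.
ΔS = 0: S: 1/2 → 1/2 — ✓.
All four E1 rules are satisfied.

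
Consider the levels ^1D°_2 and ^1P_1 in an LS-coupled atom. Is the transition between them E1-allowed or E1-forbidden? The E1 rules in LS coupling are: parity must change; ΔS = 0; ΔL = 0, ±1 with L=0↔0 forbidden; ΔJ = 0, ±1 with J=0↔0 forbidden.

allowed

Reading off the term symbols: S 0→0, L 2→1, J 2→1, parity odd→even.
ΔS = 0: S: 0 → 0 — ok.
ΔJ = 0, ±1 (not J=0↔0): J: 2 → 1, ΔJ = -1 — ok.
ΔL = 0, ±1 (not L=0↔0): L: 2 → 1, ΔL = -1 — ok.
Parity must change: odd → even — ok.
All four E1 rules are satisfied.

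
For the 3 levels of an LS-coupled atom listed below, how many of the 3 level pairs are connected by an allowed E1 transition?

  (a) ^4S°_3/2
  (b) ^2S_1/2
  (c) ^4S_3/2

0

(a)–(b): forbidden (ΔS, ΔL).
(a)–(c): forbidden (ΔL).
(b)–(c): forbidden (parity, ΔS, ΔL).
Allowed pairs: 0 of 3.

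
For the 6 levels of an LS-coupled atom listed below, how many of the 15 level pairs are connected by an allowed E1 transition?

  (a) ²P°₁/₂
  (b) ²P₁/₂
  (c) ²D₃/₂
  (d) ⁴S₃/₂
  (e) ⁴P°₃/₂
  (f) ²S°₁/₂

(a)–(b): allowed.
(a)–(c): allowed.
(a)–(d): forbidden (ΔS).
(a)–(e): forbidden (parity, ΔS).
(a)–(f): forbidden (parity).
(b)–(c): forbidden (parity).
(b)–(d): forbidden (parity, ΔS).
(b)–(e): forbidden (ΔS).
(b)–(f): allowed.
(c)–(d): forbidden (parity, ΔS, ΔL).
(c)–(e): forbidden (ΔS).
(c)–(f): forbidden (ΔL).
(d)–(e): allowed.
(d)–(f): forbidden (ΔS, ΔL).
(e)–(f): forbidden (parity, ΔS).
Allowed pairs: 4 of 15.

4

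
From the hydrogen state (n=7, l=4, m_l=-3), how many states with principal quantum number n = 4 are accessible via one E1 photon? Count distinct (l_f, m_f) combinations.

E1 requires Δl = ±1, so l_f ∈ {3, 5}; with 0 ≤ l_f ≤ n_f−1 = 3, the allowed l_f values are {3}.
For l_f = 3: m_f ∈ {m_i−1, m_i, m_i+1} ∩ [−3, 3] = {-3, -2} → 2 states.
Total: 2.

2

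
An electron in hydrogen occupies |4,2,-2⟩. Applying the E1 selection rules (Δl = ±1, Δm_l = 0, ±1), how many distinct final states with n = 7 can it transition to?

E1 requires Δl = ±1, so l_f ∈ {1, 3}; with 0 ≤ l_f ≤ n_f−1 = 6, the allowed l_f values are {1, 3}.
For l_f = 1: m_f ∈ {m_i−1, m_i, m_i+1} ∩ [−1, 1] = {-1} → 1 state.
For l_f = 3: m_f ∈ {m_i−1, m_i, m_i+1} ∩ [−3, 3] = {-3, -2, -1} → 3 states.
Total: 4.

4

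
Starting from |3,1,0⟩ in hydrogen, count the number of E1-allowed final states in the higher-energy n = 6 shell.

E1 requires Δl = ±1, so l_f ∈ {0, 2}; with 0 ≤ l_f ≤ n_f−1 = 5, the allowed l_f values are {0, 2}.
For l_f = 0: m_f ∈ {m_i−1, m_i, m_i+1} ∩ [−0, 0] = {0} → 1 state.
For l_f = 2: m_f ∈ {m_i−1, m_i, m_i+1} ∩ [−2, 2] = {-1, 0, 1} → 3 states.
Total: 4.

4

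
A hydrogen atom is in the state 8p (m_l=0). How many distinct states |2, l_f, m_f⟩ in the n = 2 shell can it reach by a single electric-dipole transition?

E1 requires Δl = ±1, so l_f ∈ {0, 2}; with 0 ≤ l_f ≤ n_f−1 = 1, the allowed l_f values are {0}.
For l_f = 0: m_f ∈ {m_i−1, m_i, m_i+1} ∩ [−0, 0] = {0} → 1 state.
Total: 1.

1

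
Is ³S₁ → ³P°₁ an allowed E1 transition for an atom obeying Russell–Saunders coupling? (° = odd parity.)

Parity must change: even → odd — passes.
ΔS = 0: S: 1 → 1 — passes.
ΔL = 0, ±1 (not L=0↔0): L: 0 → 1, ΔL = +1 — passes.
ΔJ = 0, ±1 (not J=0↔0): J: 1 → 1, ΔJ = +0 — passes.
All four E1 rules are satisfied.

allowed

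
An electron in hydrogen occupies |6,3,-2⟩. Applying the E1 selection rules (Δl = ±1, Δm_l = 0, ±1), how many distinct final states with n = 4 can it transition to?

2

E1 requires Δl = ±1, so l_f ∈ {2, 4}; with 0 ≤ l_f ≤ n_f−1 = 3, the allowed l_f values are {2}.
For l_f = 2: m_f ∈ {m_i−1, m_i, m_i+1} ∩ [−2, 2] = {-2, -1} → 2 states.
Total: 2.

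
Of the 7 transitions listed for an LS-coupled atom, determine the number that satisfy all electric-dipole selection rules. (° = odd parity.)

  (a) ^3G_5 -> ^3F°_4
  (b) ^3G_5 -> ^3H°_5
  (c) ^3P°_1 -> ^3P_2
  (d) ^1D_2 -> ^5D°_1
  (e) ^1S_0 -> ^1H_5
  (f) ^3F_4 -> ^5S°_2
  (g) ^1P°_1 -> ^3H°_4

3

(a) allowed
(b) allowed
(c) allowed
(d) forbidden (ΔS fails)
(e) forbidden (parity, ΔL, ΔJ fail)
(f) forbidden (ΔS, ΔL, ΔJ fail)
(g) forbidden (parity, ΔS, ΔL, ΔJ fail)
Total allowed: 3 of 7.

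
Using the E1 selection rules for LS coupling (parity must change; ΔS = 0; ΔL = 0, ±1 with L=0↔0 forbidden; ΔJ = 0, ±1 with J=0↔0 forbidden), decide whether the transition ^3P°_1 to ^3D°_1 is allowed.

Parity must change: odd → odd — fails.
ΔS = 0: S: 1 → 1 — ok.
ΔL = 0, ±1 (not L=0↔0): L: 1 → 2, ΔL = +1 — ok.
ΔJ = 0, ±1 (not J=0↔0): J: 1 → 1, ΔJ = +0 — ok.
Rule(s) violated: parity.

forbidden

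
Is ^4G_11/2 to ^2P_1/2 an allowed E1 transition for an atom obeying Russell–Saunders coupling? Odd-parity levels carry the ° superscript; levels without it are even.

Reading off the term symbols: S 3/2→1/2, L 4→1, J 11/2→1/2, parity even→even.
Parity must change: even → even — ✗.
ΔS = 0: S: 3/2 → 1/2 — ✗.
ΔL = 0, ±1 (not L=0↔0): L: 4 → 1, ΔL = -3 — ✗.
ΔJ = 0, ±1 (not J=0↔0): J: 11/2 → 1/2, ΔJ = -5 — ✗.
Rule(s) violated: parity, ΔS, ΔL, ΔJ.

forbidden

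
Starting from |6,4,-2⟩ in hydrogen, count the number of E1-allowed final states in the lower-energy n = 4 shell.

3

E1 requires Δl = ±1, so l_f ∈ {3, 5}; with 0 ≤ l_f ≤ n_f−1 = 3, the allowed l_f values are {3}.
For l_f = 3: m_f ∈ {m_i−1, m_i, m_i+1} ∩ [−3, 3] = {-3, -2, -1} → 3 states.
Total: 3.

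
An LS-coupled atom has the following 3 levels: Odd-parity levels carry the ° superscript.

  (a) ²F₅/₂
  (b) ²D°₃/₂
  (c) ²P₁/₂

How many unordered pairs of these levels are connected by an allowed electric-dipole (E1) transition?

(a)–(b): allowed.
(a)–(c): forbidden (parity, ΔL, ΔJ).
(b)–(c): allowed.
Allowed pairs: 2 of 3.

2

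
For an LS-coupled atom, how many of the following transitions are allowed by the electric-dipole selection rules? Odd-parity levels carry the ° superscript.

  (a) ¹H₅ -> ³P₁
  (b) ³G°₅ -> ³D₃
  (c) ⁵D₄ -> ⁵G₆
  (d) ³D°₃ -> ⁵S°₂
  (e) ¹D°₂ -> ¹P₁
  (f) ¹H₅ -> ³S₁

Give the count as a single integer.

(a) forbidden (parity, ΔS, ΔL, ΔJ fail)
(b) forbidden (ΔL, ΔJ fail)
(c) forbidden (parity, ΔL, ΔJ fail)
(d) forbidden (parity, ΔS, ΔL fail)
(e) allowed
(f) forbidden (parity, ΔS, ΔL, ΔJ fail)
Total allowed: 1 of 6.

1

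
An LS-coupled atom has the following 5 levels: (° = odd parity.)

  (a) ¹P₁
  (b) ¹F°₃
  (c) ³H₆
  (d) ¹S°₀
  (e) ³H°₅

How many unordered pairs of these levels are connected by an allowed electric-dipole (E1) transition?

2

(a)–(b): forbidden (ΔL, ΔJ).
(a)–(c): forbidden (parity, ΔS, ΔL, ΔJ).
(a)–(d): allowed.
(a)–(e): forbidden (ΔS, ΔL, ΔJ).
(b)–(c): forbidden (ΔS, ΔL, ΔJ).
(b)–(d): forbidden (parity, ΔL, ΔJ).
(b)–(e): forbidden (parity, ΔS, ΔL, ΔJ).
(c)–(d): forbidden (ΔS, ΔL, ΔJ).
(c)–(e): allowed.
(d)–(e): forbidden (parity, ΔS, ΔL, ΔJ).
Allowed pairs: 2 of 10.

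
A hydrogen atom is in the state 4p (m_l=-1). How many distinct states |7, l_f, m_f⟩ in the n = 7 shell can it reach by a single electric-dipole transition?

E1 requires Δl = ±1, so l_f ∈ {0, 2}; with 0 ≤ l_f ≤ n_f−1 = 6, the allowed l_f values are {0, 2}.
For l_f = 0: m_f ∈ {m_i−1, m_i, m_i+1} ∩ [−0, 0] = {0} → 1 state.
For l_f = 2: m_f ∈ {m_i−1, m_i, m_i+1} ∩ [−2, 2] = {-2, -1, 0} → 3 states.
Total: 4.

4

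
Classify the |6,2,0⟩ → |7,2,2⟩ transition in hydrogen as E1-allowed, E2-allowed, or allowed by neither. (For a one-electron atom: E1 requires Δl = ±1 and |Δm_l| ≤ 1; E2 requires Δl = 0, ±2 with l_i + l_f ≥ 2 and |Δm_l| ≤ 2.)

E2

Δl = 2 − 2 = +0; l_i + l_f = 4.
Δm_l = +2.
E1 (Δl = ±1, |Δm_l| ≤ 1): not satisfied.
E2 (Δl = 0,±2, l_i+l_f ≥ 2, |Δm_l| ≤ 2): satisfied.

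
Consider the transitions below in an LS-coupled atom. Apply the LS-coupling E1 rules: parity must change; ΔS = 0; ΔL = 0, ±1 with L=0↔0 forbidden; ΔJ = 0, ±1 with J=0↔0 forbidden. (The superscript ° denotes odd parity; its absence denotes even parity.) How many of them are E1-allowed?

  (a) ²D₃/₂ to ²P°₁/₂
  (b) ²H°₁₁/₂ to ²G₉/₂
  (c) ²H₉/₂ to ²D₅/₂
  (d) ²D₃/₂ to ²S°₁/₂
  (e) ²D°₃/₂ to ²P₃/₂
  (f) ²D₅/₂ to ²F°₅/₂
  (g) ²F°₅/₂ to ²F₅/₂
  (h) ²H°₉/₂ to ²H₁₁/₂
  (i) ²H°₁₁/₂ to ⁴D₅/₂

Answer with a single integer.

(a) allowed
(b) allowed
(c) forbidden (parity, ΔL, ΔJ fail)
(d) forbidden (ΔL fails)
(e) allowed
(f) allowed
(g) allowed
(h) allowed
(i) forbidden (ΔS, ΔL, ΔJ fail)
Total allowed: 6 of 9.

6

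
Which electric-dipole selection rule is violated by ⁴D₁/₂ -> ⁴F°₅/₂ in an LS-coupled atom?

the ΔJ = 0, ±1 rule

Initial level: S=3/2, L=2, J=1/2, parity even. Final level: S=3/2, L=3, J=5/2, parity odd.
Parity must change: even → odd — ✓.
ΔS = 0: S: 3/2 → 3/2 — ✓.
ΔL = 0, ±1 (not L=0↔0): L: 2 → 3, ΔL = +1 — ✓.
ΔJ = 0, ±1 (not J=0↔0): J: 1/2 → 5/2, ΔJ = +2 — ✗.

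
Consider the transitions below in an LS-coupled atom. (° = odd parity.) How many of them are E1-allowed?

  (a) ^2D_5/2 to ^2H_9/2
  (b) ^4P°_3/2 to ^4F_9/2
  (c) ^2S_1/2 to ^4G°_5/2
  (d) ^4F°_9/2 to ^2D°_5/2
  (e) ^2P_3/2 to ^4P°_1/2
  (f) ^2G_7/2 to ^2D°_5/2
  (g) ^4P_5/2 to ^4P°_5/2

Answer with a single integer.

(a) forbidden (parity, ΔL, ΔJ fail)
(b) forbidden (ΔL, ΔJ fail)
(c) forbidden (ΔS, ΔL, ΔJ fail)
(d) forbidden (parity, ΔS, ΔJ fail)
(e) forbidden (ΔS fails)
(f) forbidden (ΔL fails)
(g) allowed
Total allowed: 1 of 7.

1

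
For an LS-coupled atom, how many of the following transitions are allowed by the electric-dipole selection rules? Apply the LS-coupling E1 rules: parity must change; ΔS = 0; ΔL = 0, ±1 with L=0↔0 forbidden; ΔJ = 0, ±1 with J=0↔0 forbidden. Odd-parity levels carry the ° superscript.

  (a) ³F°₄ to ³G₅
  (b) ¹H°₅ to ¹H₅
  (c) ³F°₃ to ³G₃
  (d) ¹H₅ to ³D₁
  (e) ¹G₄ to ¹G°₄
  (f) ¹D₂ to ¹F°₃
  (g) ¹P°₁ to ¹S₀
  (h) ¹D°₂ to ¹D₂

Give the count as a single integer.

7

(a) allowed
(b) allowed
(c) allowed
(d) forbidden (parity, ΔS, ΔL, ΔJ fail)
(e) allowed
(f) allowed
(g) allowed
(h) allowed
Total allowed: 7 of 8.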